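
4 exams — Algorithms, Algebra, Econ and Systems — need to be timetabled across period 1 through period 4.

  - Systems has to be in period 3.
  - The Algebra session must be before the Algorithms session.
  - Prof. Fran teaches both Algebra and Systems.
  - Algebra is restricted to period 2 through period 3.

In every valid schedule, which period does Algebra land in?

period 2

Algebra's window is period 2–period 3.
Systems is fixed at period 3, and Algebra can't share a period with Systems.
So Algebra must be period 2.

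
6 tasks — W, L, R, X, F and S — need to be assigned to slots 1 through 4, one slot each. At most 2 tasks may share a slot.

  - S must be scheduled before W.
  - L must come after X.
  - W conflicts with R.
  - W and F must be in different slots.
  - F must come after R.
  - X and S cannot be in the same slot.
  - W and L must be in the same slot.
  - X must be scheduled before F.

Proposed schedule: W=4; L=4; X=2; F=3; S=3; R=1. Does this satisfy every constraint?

Yes

W conflicts with R — holds.
S must be scheduled before W — holds.
W and F must be in different slots — holds.
L must come after X — holds.
X must be scheduled before F — holds.
X and S cannot be in the same slot — holds.
At most 2 tasks may share a slot — holds.
F must come after R — holds.
W and L must be in the same slot — holds.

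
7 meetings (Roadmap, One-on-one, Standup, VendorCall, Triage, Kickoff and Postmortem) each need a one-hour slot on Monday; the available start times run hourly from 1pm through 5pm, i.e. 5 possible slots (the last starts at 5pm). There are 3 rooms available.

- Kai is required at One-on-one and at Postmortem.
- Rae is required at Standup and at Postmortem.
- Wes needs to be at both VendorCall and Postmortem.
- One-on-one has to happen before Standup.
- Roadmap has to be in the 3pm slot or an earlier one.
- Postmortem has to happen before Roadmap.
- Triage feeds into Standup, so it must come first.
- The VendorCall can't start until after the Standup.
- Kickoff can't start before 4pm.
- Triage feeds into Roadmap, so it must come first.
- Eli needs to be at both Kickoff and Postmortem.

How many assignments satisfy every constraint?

40

Splitting on Roadmap: it can be 2pm (8), 3pm (32). Listing each branch's schedules as (One-on-one, Standup, VendorCall, Triage, Kickoff, Postmortem):
Roadmap=2pm: (2pm,3pm,4pm,1pm,4pm,1pm) (2pm,3pm,4pm,1pm,5pm,1pm) (2pm,3pm,5pm,1pm,4pm,1pm) (2pm,3pm,5pm,1pm,5pm,1pm) (2pm,4pm,5pm,1pm,4pm,1pm) (2pm,4pm,5pm,1pm,5pm,1pm) (3pm,4pm,5pm,1pm,4pm,1pm) (3pm,4pm,5pm,1pm,5pm,1pm) — 8.
Roadmap=3pm: (1pm,3pm,4pm,1pm,4pm,2pm) (1pm,3pm,4pm,1pm,5pm,2pm) (1pm,3pm,4pm,2pm,4pm,2pm) (1pm,3pm,4pm,2pm,5pm,2pm) (1pm,3pm,5pm,1pm,4pm,2pm) (1pm,3pm,5pm,1pm,5pm,2pm) (1pm,3pm,5pm,2pm,4pm,2pm) (1pm,3pm,5pm,2pm,5pm,2pm) (1pm,4pm,5pm,1pm,4pm,2pm) (1pm,4pm,5pm,1pm,5pm,2pm) (1pm,4pm,5pm,2pm,4pm,2pm) (1pm,4pm,5pm,2pm,5pm,2pm) (2pm,3pm,4pm,1pm,4pm,1pm) (2pm,3pm,4pm,1pm,5pm,1pm) (2pm,3pm,4pm,2pm,4pm,1pm) (2pm,3pm,4pm,2pm,5pm,1pm) (2pm,3pm,5pm,1pm,4pm,1pm) (2pm,3pm,5pm,1pm,5pm,1pm) (2pm,3pm,5pm,2pm,4pm,1pm) (2pm,3pm,5pm,2pm,5pm,1pm) (2pm,4pm,5pm,1pm,4pm,1pm) (2pm,4pm,5pm,1pm,5pm,1pm) (2pm,4pm,5pm,2pm,4pm,1pm) (2pm,4pm,5pm,2pm,5pm,1pm) (3pm,4pm,5pm,1pm,4pm,1pm) (3pm,4pm,5pm,1pm,4pm,2pm) (3pm,4pm,5pm,1pm,5pm,1pm) (3pm,4pm,5pm,1pm,5pm,2pm) (3pm,4pm,5pm,2pm,4pm,1pm) (3pm,4pm,5pm,2pm,4pm,2pm) (3pm,4pm,5pm,2pm,5pm,1pm) (3pm,4pm,5pm,2pm,5pm,2pm) — 32.
Summing: 8 + 32 = 40.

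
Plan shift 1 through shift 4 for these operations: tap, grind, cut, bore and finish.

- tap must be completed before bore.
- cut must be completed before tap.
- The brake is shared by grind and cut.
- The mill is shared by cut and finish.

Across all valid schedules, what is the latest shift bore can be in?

shift 4

Precedence pushes bore to at least shift 3.
bore at shift 4 is achievable: cut in shift 1; bore in shift 4; grind in shift 2; tap in shift 2; finish in shift 2.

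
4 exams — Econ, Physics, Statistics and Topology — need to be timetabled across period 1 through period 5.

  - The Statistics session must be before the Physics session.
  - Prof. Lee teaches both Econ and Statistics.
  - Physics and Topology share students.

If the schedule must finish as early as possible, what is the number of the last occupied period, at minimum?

The precedence chain requires at least 2 distinct periods.
2 works (last occupied period: period 2): for example Econ=period 2; Topology=period 1; Physics=period 2; Statistics=period 1.

period 2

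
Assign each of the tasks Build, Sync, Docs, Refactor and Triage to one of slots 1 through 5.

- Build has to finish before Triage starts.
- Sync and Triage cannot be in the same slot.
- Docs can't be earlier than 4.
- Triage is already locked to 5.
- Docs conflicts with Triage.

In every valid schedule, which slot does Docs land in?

4

Docs's window is 4–5.
Triage is fixed at 5, and Docs can't share a slot with Triage.
So Docs must be 4.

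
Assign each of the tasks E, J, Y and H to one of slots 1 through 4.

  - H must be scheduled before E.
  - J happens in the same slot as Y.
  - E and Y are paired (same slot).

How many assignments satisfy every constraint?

6

Splitting on E: it can be 2 (1), 3 (2), 4 (3). Listing each branch's schedules as (J, Y, H):
E=2: (2,2,1) — 1.
E=3: (3,3,1) (3,3,2) — 2.
E=4: (4,4,1) (4,4,2) (4,4,3) — 3.
Summing: 1 + 2 + 3 = 6.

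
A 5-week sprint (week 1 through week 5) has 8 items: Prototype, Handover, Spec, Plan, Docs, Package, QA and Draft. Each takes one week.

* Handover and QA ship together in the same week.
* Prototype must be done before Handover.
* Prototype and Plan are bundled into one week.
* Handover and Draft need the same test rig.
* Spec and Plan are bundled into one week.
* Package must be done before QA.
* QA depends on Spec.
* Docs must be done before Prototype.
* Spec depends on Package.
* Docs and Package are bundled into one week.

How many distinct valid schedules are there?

40

Splitting on Prototype: it can be week 2 (12), week 3 (16), week 4 (12). Listing each branch's schedules as (Handover, Spec, Plan, Docs, Package, QA, Draft) by week number:
Prototype=week 2: (3,2,2,1,1,3,1) (3,2,2,1,1,3,2) (3,2,2,1,1,3,4) (3,2,2,1,1,3,5) (4,2,2,1,1,4,1) (4,2,2,1,1,4,2) (4,2,2,1,1,4,3) (4,2,2,1,1,4,5) (5,2,2,1,1,5,1) (5,2,2,1,1,5,2) (5,2,2,1,1,5,3) (5,2,2,1,1,5,4) — 12.
Prototype=week 3: (4,3,3,1,1,4,1) (4,3,3,1,1,4,2) (4,3,3,1,1,4,3) (4,3,3,1,1,4,5) (4,3,3,2,2,4,1) (4,3,3,2,2,4,2) (4,3,3,2,2,4,3) (4,3,3,2,2,4,5) (5,3,3,1,1,5,1) (5,3,3,1,1,5,2) (5,3,3,1,1,5,3) (5,3,3,1,1,5,4) (5,3,3,2,2,5,1) (5,3,3,2,2,5,2) (5,3,3,2,2,5,3) (5,3,3,2,2,5,4) — 16.
Prototype=week 4: (5,4,4,1,1,5,1) (5,4,4,1,1,5,2) (5,4,4,1,1,5,3) (5,4,4,1,1,5,4) (5,4,4,2,2,5,1) (5,4,4,2,2,5,2) (5,4,4,2,2,5,3) (5,4,4,2,2,5,4) (5,4,4,3,3,5,1) (5,4,4,3,3,5,2) (5,4,4,3,3,5,3) (5,4,4,3,3,5,4) — 12.
Summing: 12 + 16 + 12 = 40.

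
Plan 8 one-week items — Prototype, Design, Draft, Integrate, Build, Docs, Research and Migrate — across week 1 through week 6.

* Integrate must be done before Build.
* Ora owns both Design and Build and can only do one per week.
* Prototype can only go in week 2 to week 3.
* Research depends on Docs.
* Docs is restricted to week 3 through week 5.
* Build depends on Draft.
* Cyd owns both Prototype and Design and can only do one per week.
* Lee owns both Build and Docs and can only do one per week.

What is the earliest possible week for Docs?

week 3

Docs is available from week 3; Docs's own window allows nothing later than week 5.
Docs at week 3 is achievable: Draft -> week 1; Prototype -> week 2; Design -> week 1; Docs -> week 3; Migrate -> week 1; Research -> week 4; Integrate -> week 1; Build -> week 2.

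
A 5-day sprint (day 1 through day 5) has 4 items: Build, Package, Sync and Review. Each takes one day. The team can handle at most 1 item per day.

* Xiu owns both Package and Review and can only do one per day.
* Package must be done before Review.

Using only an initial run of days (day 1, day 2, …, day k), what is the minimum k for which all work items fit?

The precedence chain requires at least 2 distinct days.
With at most 1 per day and 4 work items, at least 4 days are needed.
4 works (last occupied day: day 4): for example Package -> day 1, Sync -> day 4, Build -> day 3, Review -> day 2.

4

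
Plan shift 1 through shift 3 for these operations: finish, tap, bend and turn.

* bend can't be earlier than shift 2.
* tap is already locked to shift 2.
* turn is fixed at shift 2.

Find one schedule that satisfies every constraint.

turn=shift 2; tap=shift 2; bend=shift 2; finish=shift 1

Checking: turn=shift 2 in [shift 2,shift 2]; tap=shift 2 in [shift 2,shift 2]; bend=shift 2 in [shift 2,shift 3].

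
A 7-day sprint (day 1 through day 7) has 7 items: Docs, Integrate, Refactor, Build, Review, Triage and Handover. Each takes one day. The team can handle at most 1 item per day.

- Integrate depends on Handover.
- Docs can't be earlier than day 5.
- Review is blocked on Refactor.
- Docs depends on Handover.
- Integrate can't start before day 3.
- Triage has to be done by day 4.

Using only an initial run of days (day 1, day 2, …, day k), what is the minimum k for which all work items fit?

The precedence chain requires at least 2 distinct days.
With at most 1 per day and 7 work items, at least 7 days are needed.
Docs can't be placed before day 5, so the schedule must run through at least day 5.
7 works (last occupied day: day 7): for example Build in day 7; Triage in day 1; Review in day 6; Docs in day 5; Integrate in day 3; Handover in day 2; Refactor in day 4.

7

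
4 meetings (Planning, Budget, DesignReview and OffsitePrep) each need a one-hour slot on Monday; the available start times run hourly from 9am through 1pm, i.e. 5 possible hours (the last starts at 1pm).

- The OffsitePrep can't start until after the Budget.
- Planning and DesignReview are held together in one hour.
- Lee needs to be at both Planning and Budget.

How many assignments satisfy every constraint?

Splitting on Planning: it can be 9am (6), 10am (7), 11am (8), 12pm (9), 1pm (10). Listing each branch's schedules as (Budget, DesignReview, OffsitePrep):
Planning=9am: (10am,9am,11am) (10am,9am,12pm) (10am,9am,1pm) (11am,9am,12pm) (11am,9am,1pm) (12pm,9am,1pm) — 6.
Planning=10am: (9am,10am,10am) (9am,10am,11am) (9am,10am,12pm) (9am,10am,1pm) (11am,10am,12pm) (11am,10am,1pm) (12pm,10am,1pm) — 7.
Planning=11am: (9am,11am,10am) (9am,11am,11am) (9am,11am,12pm) (9am,11am,1pm) (10am,11am,11am) (10am,11am,12pm) (10am,11am,1pm) (12pm,11am,1pm) — 8.
Planning=12pm: (9am,12pm,10am) (9am,12pm,11am) (9am,12pm,12pm) (9am,12pm,1pm) (10am,12pm,11am) (10am,12pm,12pm) (10am,12pm,1pm) (11am,12pm,12pm) (11am,12pm,1pm) — 9.
Planning=1pm: (9am,1pm,10am) (9am,1pm,11am) (9am,1pm,12pm) (9am,1pm,1pm) (10am,1pm,11am) (10am,1pm,12pm) (10am,1pm,1pm) (11am,1pm,12pm) (11am,1pm,1pm) (12pm,1pm,1pm) — 10.
Summing: 6 + 7 + 8 + 9 + 10 = 40.

40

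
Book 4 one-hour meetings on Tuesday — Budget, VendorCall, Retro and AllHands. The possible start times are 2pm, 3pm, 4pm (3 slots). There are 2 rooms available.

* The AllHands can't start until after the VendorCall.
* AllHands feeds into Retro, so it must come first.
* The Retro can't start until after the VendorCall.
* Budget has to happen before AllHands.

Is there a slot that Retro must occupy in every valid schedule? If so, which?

4pm

Precedence pushes Retro to at least 4pm.
So Retro is pinned to 4pm.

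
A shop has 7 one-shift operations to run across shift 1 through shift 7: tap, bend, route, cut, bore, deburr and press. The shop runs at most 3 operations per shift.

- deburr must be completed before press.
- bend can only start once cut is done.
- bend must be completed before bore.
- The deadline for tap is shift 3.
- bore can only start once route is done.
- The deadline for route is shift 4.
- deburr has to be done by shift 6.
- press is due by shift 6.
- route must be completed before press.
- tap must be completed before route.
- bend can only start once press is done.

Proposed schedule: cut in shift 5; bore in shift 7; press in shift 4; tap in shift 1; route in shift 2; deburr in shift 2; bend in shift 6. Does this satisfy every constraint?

The deadline for route is shift 4 — holds.
bend can only start once cut is done — holds.
tap must be completed before route — holds.
bend can only start once press is done — holds.
route must be completed before press — holds.
bend must be completed before bore — holds.
press is due by shift 6 — holds.
The shop runs at most 3 operations per shift — holds.
deburr must be completed before press — holds.
deburr has to be done by shift 6 — holds.
The deadline for tap is shift 3 — holds.
bore can only start once route is done — holds.

Yes, all constraints hold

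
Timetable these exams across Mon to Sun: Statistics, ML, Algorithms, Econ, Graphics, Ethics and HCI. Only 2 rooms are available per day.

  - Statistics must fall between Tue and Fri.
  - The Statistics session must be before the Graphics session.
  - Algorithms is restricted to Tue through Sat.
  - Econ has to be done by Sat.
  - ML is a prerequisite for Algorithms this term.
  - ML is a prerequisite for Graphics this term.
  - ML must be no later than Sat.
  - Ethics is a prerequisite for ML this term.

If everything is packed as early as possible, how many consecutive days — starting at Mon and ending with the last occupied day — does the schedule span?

4

The precedence chain requires at least 3 distinct days.
With at most 2 per day and 7 exams, at least 4 days are needed.
4 works (last occupied day: Thu): for example Ethics in Mon; Econ in Mon; Algorithms in Wed; HCI in Thu; ML in Tue; Statistics in Tue; Graphics in Wed.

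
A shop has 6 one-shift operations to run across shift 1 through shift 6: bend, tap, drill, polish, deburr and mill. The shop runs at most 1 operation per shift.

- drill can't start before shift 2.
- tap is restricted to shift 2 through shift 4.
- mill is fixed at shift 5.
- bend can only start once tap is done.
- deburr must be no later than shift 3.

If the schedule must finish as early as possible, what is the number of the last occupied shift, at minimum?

shift 6

The precedence chain requires at least 2 distinct shifts.
With at most 1 per shift and 6 operations, at least 6 shifts are needed.
mill can't be placed before shift 5, so the schedule must run through at least shift 5.
6 works (last occupied shift: shift 6): for example bend -> shift 4, tap -> shift 2, drill -> shift 3, mill -> shift 5, deburr -> shift 1, polish -> shift 6.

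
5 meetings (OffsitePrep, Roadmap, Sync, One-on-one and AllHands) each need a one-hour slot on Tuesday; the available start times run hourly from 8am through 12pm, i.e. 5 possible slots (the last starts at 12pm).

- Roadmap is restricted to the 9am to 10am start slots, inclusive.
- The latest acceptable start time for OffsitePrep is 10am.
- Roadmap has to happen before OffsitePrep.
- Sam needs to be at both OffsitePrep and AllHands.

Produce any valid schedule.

OffsitePrep -> 10am, AllHands -> 8am, One-on-one -> 8am, Roadmap -> 9am, Sync -> 8am

Checking: Roadmap(9am) before OffsitePrep(10am); OffsitePrep(10am) != AllHands(8am); Roadmap=9am in [9am,10am]; OffsitePrep=10am in [8am,10am].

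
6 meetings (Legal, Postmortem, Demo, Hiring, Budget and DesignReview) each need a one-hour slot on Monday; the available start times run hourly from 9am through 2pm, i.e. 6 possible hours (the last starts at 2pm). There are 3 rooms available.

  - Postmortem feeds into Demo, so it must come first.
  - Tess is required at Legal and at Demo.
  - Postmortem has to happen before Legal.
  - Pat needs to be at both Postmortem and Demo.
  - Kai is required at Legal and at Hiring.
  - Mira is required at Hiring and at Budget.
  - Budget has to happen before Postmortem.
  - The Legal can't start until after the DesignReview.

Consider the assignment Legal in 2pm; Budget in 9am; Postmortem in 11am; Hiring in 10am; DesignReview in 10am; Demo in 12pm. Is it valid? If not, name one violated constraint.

Yes

Budget has to happen before Postmortem — holds.
Kai is required at Legal and at Hiring — holds.
The Legal can't start until after the DesignReview — holds.
Tess is required at Legal and at Demo — holds.
There are 3 rooms available — holds.
Mira is required at Hiring and at Budget — holds.
Postmortem feeds into Demo, so it must come first — holds.
Postmortem has to happen before Legal — holds.
Pat needs to be at both Postmortem and Demo — holds.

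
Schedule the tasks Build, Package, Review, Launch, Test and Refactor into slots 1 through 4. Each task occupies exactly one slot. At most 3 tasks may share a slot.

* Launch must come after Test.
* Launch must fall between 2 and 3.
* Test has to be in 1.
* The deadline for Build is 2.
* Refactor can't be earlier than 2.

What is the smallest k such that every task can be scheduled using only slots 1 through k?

2

The precedence chain requires at least 2 distinct slots.
With at most 3 per slot and 6 tasks, at least 2 slots are needed.
2 works (last occupied slot: 2): for example Launch in 2; Package in 1; Review in 2; Build in 1; Refactor in 2; Test in 1.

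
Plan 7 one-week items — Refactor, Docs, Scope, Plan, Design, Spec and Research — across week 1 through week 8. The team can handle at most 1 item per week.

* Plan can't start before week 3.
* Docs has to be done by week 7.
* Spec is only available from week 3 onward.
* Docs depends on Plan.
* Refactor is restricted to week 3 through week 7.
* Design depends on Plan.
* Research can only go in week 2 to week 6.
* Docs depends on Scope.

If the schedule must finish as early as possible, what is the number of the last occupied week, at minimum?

The precedence chain requires at least 2 distinct weeks.
With at most 1 per week and 7 work items, at least 7 weeks are needed.
Propagating the time windows through the other constraints, Docs can't land before week 4, so the schedule must run through at least week 4.
7 works (last occupied week: week 7): for example Scope=week 1, Docs=week 6, Plan=week 3, Research=week 2, Refactor=week 4, Spec=week 5, Design=week 7.

week 7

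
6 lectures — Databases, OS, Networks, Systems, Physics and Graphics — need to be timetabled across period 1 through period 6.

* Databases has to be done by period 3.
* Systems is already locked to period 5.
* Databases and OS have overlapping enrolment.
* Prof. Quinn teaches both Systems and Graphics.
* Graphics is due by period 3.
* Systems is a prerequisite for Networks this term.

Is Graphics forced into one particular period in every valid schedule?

Graphics can be period 1 (e.g. Networks in period 6; Systems in period 5; Databases in period 1; Graphics in period 1; Physics in period 1; OS in period 2) or period 2 (e.g. Systems=period 5; Databases=period 1; Physics=period 1; OS=period 2; Graphics=period 2; Networks=period 6).

No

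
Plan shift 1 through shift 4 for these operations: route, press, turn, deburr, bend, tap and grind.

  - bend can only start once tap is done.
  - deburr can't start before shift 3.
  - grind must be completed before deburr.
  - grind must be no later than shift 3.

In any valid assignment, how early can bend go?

shift 2

Precedence pushes bend to at least shift 2.
bend at shift 2 is achievable: bend in shift 2; tap in shift 1; turn in shift 1; deburr in shift 3; grind in shift 1; route in shift 1; press in shift 1.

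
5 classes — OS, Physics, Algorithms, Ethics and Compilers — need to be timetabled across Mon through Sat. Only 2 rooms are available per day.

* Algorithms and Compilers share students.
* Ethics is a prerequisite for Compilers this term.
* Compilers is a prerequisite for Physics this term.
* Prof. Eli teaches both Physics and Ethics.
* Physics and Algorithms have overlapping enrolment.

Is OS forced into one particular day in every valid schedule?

No

OS can be Mon (e.g. Physics=Wed, Ethics=Mon, Compilers=Tue, Algorithms=Thu, OS=Mon) or Tue (e.g. Algorithms=Mon, Physics=Wed, Ethics=Mon, OS=Tue, Compilers=Tue).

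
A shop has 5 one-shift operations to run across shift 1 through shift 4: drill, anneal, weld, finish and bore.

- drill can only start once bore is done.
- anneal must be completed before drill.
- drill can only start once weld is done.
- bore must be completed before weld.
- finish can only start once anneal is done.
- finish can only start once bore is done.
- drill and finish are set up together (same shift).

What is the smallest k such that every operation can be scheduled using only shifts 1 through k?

3 shifts

The precedence chain requires at least 3 distinct shifts.
3 works (last occupied shift: shift 3): for example weld in shift 2; bore in shift 1; drill in shift 3; finish in shift 3; anneal in shift 1.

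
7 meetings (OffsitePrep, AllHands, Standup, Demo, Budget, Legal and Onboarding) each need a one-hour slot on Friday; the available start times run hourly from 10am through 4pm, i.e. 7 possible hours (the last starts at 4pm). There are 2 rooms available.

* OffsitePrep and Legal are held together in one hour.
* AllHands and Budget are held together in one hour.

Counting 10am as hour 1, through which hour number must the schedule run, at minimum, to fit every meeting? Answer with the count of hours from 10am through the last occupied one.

With at most 2 per hour and 7 meetings, at least 4 hours are needed.
4 works (last occupied hour: 1pm): for example Standup -> 12pm; AllHands -> 11am; Onboarding -> 1pm; Legal -> 10am; Budget -> 11am; OffsitePrep -> 10am; Demo -> 12pm.

4 hours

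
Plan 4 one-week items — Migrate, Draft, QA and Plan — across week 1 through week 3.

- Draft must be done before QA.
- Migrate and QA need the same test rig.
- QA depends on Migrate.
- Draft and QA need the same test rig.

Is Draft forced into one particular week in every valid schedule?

Draft can be week 1 (e.g. Draft=week 1, Plan=week 1, QA=week 2, Migrate=week 1) or week 2 (e.g. Plan -> week 1; Draft -> week 2; QA -> week 3; Migrate -> week 1).

No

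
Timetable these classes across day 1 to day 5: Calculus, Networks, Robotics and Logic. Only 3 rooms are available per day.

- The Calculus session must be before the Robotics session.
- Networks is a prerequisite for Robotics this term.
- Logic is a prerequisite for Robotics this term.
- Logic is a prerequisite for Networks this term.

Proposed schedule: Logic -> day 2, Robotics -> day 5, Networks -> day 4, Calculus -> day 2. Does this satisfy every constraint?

Yes, all constraints hold

The Calculus session must be before the Robotics session — holds.
Only 3 rooms are available per day — holds.
Networks is a prerequisite for Robotics this term — holds.
Logic is a prerequisite for Networks this term — holds.
Logic is a prerequisite for Robotics this term — holds.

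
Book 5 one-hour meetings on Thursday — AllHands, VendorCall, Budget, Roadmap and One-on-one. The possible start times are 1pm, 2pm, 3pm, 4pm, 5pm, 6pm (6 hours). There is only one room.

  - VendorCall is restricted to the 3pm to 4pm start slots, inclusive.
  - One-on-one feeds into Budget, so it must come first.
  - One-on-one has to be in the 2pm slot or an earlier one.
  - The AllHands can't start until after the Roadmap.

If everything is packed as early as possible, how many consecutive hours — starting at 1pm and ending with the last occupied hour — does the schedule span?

5 hours

The precedence chain requires at least 2 distinct hours.
With at most 1 per hour and 5 meetings, at least 5 hours are needed.
VendorCall can't be placed before 3pm — that is hour 3 counting from 1pm — so the schedule must run through at least 3 hours.
5 works (last occupied hour: 5pm): for example VendorCall=3pm; Roadmap=2pm; AllHands=4pm; One-on-one=1pm; Budget=5pm.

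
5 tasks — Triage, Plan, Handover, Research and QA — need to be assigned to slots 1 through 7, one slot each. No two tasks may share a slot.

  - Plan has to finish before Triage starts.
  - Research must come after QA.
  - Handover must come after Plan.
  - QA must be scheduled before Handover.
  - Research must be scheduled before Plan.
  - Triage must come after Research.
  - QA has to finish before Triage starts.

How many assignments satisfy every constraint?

42

Splitting on Triage: it can be 4 (3), 5 (9), 6 (15), 7 (15). Listing each branch's schedules as (Plan, Handover, Research, QA):
Triage=4: (3,5,2,1) (3,6,2,1) (3,7,2,1) — 3.
Triage=5: (3,4,2,1) (3,6,2,1) (3,7,2,1) (4,6,2,1) (4,6,3,1) (4,6,3,2) (4,7,2,1) (4,7,3,1) (4,7,3,2) — 9.
Triage=6: (3,4,2,1) (3,5,2,1) (3,7,2,1) (4,5,2,1) (4,5,3,1) (4,5,3,2) (4,7,2,1) (4,7,3,1) (4,7,3,2) (5,7,2,1) (5,7,3,1) (5,7,3,2) (5,7,4,1) (5,7,4,2) (5,7,4,3) — 15.
Triage=7: (3,4,2,1) (3,5,2,1) (3,6,2,1) (4,5,2,1) (4,5,3,1) (4,5,3,2) (4,6,2,1) (4,6,3,1) (4,6,3,2) (5,6,2,1) (5,6,3,1) (5,6,3,2) (5,6,4,1) (5,6,4,2) (5,6,4,3) — 15.
Summing: 3 + 9 + 15 + 15 = 42.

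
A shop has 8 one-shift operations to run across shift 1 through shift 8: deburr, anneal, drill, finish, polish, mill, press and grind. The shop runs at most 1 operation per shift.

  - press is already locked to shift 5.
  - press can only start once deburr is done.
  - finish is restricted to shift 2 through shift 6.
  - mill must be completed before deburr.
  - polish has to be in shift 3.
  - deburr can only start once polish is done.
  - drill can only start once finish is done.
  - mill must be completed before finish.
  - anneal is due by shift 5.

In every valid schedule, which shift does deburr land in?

shift 4

polish is fixed at shift 3 and must come before deburr, so deburr is at least shift 4.
press is fixed at shift 5 and must come after deburr, so deburr is at most shift 4.
So deburr must be shift 4.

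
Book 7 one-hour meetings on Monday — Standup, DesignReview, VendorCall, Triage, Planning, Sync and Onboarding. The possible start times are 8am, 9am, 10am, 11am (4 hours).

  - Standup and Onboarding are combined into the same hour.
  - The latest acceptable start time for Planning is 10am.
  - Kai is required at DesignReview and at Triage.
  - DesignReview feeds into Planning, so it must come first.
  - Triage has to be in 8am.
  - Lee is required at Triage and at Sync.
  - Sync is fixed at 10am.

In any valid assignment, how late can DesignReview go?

9am

Downstream work caps DesignReview at 9am.
DesignReview at 9am is achievable: Triage in 8am; Standup in 8am; DesignReview in 9am; Planning in 10am; Onboarding in 8am; Sync in 10am; VendorCall in 8am.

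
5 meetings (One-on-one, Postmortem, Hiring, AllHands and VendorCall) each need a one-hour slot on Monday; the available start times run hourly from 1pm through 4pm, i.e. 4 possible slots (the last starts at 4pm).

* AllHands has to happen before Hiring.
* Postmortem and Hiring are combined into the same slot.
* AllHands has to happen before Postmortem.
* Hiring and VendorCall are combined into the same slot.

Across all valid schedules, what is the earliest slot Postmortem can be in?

2pm

Precedence pushes Postmortem to at least 2pm.
Postmortem at 2pm is achievable: One-on-one -> 1pm; Hiring -> 2pm; Postmortem -> 2pm; AllHands -> 1pm; VendorCall -> 2pm.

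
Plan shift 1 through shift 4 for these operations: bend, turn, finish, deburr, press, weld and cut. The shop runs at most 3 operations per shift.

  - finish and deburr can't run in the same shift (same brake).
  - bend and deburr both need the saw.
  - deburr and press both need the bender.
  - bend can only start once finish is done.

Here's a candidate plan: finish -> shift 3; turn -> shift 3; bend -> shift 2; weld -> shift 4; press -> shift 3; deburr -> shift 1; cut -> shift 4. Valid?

bend can only start once finish is done — violated.
finish and deburr can't run in the same shift (same brake) — holds.
deburr and press both need the bender — holds.
bend and deburr both need the saw — holds.
The shop runs at most 3 operations per shift — holds.

No. bend can only start once finish is done is not satisfied.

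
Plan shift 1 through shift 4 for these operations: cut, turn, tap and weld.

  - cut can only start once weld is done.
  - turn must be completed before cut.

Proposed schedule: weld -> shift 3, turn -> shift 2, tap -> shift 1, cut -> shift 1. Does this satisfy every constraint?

No. cut can only start once weld is done is not satisfied.

turn must be completed before cut — violated.
cut can only start once weld is done — violated.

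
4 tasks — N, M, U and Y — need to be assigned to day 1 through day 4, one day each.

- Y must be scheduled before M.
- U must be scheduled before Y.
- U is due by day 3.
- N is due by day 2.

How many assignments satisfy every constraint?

8

Splitting on N: it can be day 1 (4), day 2 (4). Listing each branch's schedules as (M, U, Y) by day number:
N=day 1: (3,1,2) (4,1,2) (4,1,3) (4,2,3) — 4.
N=day 2: (3,1,2) (4,1,2) (4,1,3) (4,2,3) — 4.
Summing: 4 + 4 = 8.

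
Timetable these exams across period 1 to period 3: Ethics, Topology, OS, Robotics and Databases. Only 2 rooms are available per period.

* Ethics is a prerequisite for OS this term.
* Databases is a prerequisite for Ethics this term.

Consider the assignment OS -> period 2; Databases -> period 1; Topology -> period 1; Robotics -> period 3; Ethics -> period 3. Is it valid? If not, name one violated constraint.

Ethics is a prerequisite for OS this term — violated.
Databases is a prerequisite for Ethics this term — holds.
Only 2 rooms are available per period — holds.

No. Ethics is a prerequisite for OS this term is not satisfied.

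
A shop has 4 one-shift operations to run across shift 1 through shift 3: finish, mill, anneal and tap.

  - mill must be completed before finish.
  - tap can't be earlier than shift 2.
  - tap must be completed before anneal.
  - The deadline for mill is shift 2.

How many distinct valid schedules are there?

3

Enumerating: mill -> shift 1, finish -> shift 2, tap -> shift 2, anneal -> shift 3 | anneal -> shift 3; mill -> shift 1; finish -> shift 3; tap -> shift 2 | tap=shift 2, anneal=shift 3, mill=shift 2, finish=shift 3.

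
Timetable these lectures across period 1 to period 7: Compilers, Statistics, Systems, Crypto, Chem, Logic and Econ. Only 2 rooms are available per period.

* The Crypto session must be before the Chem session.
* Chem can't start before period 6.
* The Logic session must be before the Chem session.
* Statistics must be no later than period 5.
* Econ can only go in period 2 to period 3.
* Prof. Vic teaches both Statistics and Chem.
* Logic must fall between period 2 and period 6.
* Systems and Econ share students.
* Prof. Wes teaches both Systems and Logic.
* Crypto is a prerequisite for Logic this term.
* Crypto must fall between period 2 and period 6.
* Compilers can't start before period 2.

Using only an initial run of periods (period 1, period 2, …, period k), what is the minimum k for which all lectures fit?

The precedence chain requires at least 3 distinct periods.
With at most 2 per period and 7 lectures, at least 4 periods are needed.
Chem can't be placed before period 6, so the schedule must run through at least period 6.
6 works (last occupied period: period 6): for example Econ in period 2, Logic in period 3, Crypto in period 2, Systems in period 1, Statistics in period 1, Chem in period 6, Compilers in period 3.

6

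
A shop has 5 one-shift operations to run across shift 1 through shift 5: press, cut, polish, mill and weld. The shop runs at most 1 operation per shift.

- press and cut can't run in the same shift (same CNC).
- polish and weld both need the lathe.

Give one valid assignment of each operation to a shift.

weld -> shift 5, press -> shift 1, mill -> shift 4, cut -> shift 2, polish -> shift 3

Checking: press(shift 1) != cut(shift 2); polish(shift 3) != weld(shift 5); max 1 per shift (cap 1).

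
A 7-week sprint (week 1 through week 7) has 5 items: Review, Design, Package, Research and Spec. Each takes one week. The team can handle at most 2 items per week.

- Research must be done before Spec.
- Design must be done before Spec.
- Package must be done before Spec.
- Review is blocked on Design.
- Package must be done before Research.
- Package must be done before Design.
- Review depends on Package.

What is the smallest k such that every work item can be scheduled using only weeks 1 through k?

The precedence chain requires at least 3 distinct weeks.
With at most 2 per week and 5 work items, at least 3 weeks are needed.
3 works (last occupied week: week 3): for example Research in week 2; Spec in week 3; Review in week 3; Design in week 2; Package in week 1.

3 weeks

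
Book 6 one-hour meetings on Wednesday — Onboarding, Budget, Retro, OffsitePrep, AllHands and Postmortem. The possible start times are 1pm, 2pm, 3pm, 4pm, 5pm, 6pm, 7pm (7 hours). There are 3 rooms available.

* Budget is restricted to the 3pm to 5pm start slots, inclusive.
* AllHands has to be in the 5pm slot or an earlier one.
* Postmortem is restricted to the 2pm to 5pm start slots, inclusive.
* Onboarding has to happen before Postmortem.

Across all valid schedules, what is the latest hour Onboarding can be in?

4pm

Downstream work caps Onboarding at 4pm.
Onboarding at 4pm is achievable: Retro -> 1pm; Onboarding -> 4pm; AllHands -> 1pm; Budget -> 3pm; Postmortem -> 5pm; OffsitePrep -> 1pm.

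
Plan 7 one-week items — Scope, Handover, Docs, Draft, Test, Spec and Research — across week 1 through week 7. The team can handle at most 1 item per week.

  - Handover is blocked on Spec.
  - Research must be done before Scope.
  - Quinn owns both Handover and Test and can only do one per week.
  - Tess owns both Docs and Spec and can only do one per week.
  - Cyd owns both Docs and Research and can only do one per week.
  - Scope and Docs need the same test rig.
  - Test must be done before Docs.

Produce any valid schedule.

Test in week 5, Research in week 1, Docs in week 6, Spec in week 3, Handover in week 4, Scope in week 2, Draft in week 7

Checking: Spec(week 3) before Handover(week 4); Research(week 1) before Scope(week 2); Test(week 5) before Docs(week 6); Docs(week 6) != Spec(week 3); Scope(week 2) != Docs(week 6); Handover(week 4) != Test(week 5); Docs(week 6) != Research(week 1); max 1 per week (cap 1).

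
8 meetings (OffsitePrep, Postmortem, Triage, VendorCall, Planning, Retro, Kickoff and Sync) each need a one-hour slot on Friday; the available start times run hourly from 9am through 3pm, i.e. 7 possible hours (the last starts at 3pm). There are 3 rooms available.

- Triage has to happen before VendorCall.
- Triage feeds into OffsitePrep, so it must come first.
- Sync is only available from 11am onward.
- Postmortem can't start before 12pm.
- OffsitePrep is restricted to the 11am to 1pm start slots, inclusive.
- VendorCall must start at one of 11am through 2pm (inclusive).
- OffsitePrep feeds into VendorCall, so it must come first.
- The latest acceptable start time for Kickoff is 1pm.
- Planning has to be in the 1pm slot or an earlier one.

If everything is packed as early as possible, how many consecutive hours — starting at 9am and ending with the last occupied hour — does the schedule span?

The precedence chain requires at least 3 distinct hours.
With at most 3 per hour and 8 meetings, at least 3 hours are needed.
Postmortem can't be placed before 12pm — that is hour 4 counting from 9am — so the schedule must run through at least 4 hours.
4 works (last occupied hour: 12pm): for example Postmortem in 12pm, Sync in 11am, Kickoff in 10am, VendorCall in 12pm, Triage in 9am, Planning in 9am, OffsitePrep in 11am, Retro in 9am.

4 hours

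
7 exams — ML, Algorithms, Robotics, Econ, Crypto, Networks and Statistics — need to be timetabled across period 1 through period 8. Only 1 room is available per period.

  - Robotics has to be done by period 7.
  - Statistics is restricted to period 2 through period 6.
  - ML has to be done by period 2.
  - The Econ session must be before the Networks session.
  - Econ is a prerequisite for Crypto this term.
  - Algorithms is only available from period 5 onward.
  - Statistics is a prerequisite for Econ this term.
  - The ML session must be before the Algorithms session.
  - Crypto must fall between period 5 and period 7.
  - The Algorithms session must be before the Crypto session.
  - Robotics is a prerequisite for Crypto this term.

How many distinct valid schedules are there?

54

Splitting on ML: it can be period 1 (38), period 2 (16). Listing each branch's schedules as (Algorithms, Robotics, Econ, Crypto, Networks, Statistics) by period number:
ML=period 1: (5,2,4,6,7,3) (5,2,4,6,8,3) (5,2,4,7,6,3) (5,2,4,7,8,3) (5,2,6,7,8,3) (5,2,6,7,8,4) (5,3,4,6,7,2) (5,3,4,6,8,2) (5,3,4,7,6,2) (5,3,4,7,8,2) (5,3,6,7,8,2) (5,3,6,7,8,4) (5,4,3,6,7,2) (5,4,3,6,8,2) (5,4,3,7,6,2) (5,4,3,7,8,2) (5,4,6,7,8,2) (5,4,6,7,8,3) (5,6,3,7,4,2) (5,6,3,7,8,2) (5,6,4,7,8,2) (5,6,4,7,8,3) (6,2,4,7,5,3) (6,2,4,7,8,3) (6,2,5,7,8,3) (6,2,5,7,8,4) (6,3,4,7,5,2) (6,3,4,7,8,2) (6,3,5,7,8,2) (6,3,5,7,8,4) (6,4,3,7,5,2) (6,4,3,7,8,2) (6,4,5,7,8,2) (6,4,5,7,8,3) (6,5,3,7,4,2) (6,5,3,7,8,2) (6,5,4,7,8,2) (6,5,4,7,8,3) — 38.
ML=period 2: (5,1,4,6,7,3) (5,1,4,6,8,3) (5,1,4,7,6,3) (5,1,4,7,8,3) (5,1,6,7,8,3) (5,1,6,7,8,4) (5,3,6,7,8,4) (5,4,6,7,8,3) (5,6,4,7,8,3) (6,1,4,7,5,3) (6,1,4,7,8,3) (6,1,5,7,8,3) (6,1,5,7,8,4) (6,3,5,7,8,4) (6,4,5,7,8,3) (6,5,4,7,8,3) — 16.
Summing: 38 + 16 = 54.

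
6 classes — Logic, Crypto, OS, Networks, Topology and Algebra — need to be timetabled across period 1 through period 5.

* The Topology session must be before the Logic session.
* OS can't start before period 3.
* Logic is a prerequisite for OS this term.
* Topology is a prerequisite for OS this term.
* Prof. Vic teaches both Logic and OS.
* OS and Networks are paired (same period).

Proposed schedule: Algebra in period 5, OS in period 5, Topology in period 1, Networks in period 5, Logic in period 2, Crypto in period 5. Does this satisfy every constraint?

OS can't start before period 3 — holds.
Topology is a prerequisite for OS this term — holds.
The Topology session must be before the Logic session — holds.
Logic is a prerequisite for OS this term — holds.
OS and Networks are paired (same period) — holds.
Prof. Vic teaches both Logic and OS — holds.

Valid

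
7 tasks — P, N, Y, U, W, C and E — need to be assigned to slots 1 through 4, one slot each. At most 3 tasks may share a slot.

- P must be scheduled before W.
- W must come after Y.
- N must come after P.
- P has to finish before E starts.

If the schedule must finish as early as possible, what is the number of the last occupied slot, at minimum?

3

The precedence chain requires at least 2 distinct slots.
With at most 3 per slot and 7 tasks, at least 3 slots are needed.
3 works (last occupied slot: 3): for example E -> 2, N -> 2, Y -> 1, C -> 3, U -> 1, P -> 1, W -> 2.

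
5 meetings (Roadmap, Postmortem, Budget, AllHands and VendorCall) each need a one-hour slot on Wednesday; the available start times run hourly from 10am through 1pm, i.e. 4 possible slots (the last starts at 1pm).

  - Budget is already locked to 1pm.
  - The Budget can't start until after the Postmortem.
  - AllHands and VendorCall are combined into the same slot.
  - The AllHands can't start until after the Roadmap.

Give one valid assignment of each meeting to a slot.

VendorCall=11am, AllHands=11am, Roadmap=10am, Budget=1pm, Postmortem=10am

Checking: Postmortem(10am) before Budget(1pm); Roadmap(10am) before AllHands(11am); AllHands = VendorCall = 11am; Budget=1pm in [1pm,1pm].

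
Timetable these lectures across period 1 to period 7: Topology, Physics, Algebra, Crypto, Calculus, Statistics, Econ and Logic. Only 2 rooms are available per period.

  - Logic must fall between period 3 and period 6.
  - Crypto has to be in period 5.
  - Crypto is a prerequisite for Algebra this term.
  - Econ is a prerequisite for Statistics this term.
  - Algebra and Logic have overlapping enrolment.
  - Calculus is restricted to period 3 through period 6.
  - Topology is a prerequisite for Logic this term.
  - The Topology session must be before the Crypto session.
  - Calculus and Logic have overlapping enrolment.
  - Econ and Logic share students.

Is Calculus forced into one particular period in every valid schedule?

No

Calculus can be period 3 (e.g. Crypto -> period 5; Algebra -> period 6; Statistics -> period 2; Topology -> period 1; Econ -> period 1; Calculus -> period 3; Physics -> period 2; Logic -> period 4) or period 4 (e.g. Logic -> period 3; Topology -> period 1; Econ -> period 1; Physics -> period 2; Calculus -> period 4; Statistics -> period 2; Algebra -> period 6; Crypto -> period 5).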